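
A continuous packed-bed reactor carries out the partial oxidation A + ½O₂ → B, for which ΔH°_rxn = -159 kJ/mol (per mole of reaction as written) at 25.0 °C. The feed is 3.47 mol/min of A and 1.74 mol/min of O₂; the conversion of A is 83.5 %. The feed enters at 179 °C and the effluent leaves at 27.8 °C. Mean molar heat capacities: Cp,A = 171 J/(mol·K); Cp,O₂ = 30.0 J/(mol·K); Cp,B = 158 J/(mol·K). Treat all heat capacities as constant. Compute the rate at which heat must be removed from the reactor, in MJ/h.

Q_out = 33.5 MJ/h

Extent of reaction ξ = 0.835 × 3.47 = 2.8975 mol/min
Reaction term: ξ·ΔH°_rxn = 2.8975 × -159 = -460.69 kJ/min
Sensible, feed 179→25 °C: -99.418 kJ/min
Outlet flows (mol/min): A 0.57255, O₂ 0.29127, B 2.8975
Sensible, products 25→27.8 °C: 1.5804 kJ/min
Q = ΔH = -558.53 kJ/min = -9.3089 kW
Heat removed = 33.512 MJ/h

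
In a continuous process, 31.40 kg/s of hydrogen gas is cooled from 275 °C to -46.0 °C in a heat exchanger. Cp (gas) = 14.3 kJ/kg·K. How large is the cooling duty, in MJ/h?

Q = ṁ·Cp·ΔT = 31.40 × 14.3 × (-46.0 − 275) = -144140 kJ/s
Cooling duty = 518890 MJ/h

Q_c = 519000 MJ/h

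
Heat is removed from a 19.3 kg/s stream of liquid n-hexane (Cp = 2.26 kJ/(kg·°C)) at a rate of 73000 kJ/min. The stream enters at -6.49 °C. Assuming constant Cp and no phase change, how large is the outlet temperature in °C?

Q = 73000 kJ/min = 1216.7 kJ/s
ΔT = Q/(ṁ·Cp) = 1216.7/(19.3×2.26) = 27.894 K
T_out = -6.49 − 27.894 = -34.384 °C

T_out = -34.4 °C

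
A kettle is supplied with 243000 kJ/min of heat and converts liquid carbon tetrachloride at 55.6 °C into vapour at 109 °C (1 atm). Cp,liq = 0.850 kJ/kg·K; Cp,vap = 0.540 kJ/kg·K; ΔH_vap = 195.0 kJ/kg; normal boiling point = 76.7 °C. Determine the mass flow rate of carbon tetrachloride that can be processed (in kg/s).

ṁ = 17.6 kg/s

Δh = 0.850×(76.7−55.6) + 195.0 + 0.540×(109−76.7) = 230.38 kJ/kg
Q = 243000 kJ/min = 4050 kJ/s = 4050 kJ/s
ṁ = Q/Δh = 4050 / 230.38 = 17.58 kg/s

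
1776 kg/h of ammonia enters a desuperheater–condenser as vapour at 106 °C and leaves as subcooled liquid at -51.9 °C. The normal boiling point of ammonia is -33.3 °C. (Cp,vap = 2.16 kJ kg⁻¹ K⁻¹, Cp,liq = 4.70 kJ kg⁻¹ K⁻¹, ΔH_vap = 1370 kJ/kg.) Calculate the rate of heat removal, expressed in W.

Q_c = 867000 W

vapour 106→-33.3 °C: -300.89 kJ/kg
condensation at -33.3 °C: -1370 kJ/kg
liquid -33.3→-51.9 °C: -87.42 kJ/kg
Δh = -300.89 + -1370 + -87.42 = -1758.3 kJ/kg
Q = ṁ·Δh = 1776 kg/h × -1758.3 kJ/kg = -3.1228e+06 kJ/h
|Q| = 867.43 kW = 867430 W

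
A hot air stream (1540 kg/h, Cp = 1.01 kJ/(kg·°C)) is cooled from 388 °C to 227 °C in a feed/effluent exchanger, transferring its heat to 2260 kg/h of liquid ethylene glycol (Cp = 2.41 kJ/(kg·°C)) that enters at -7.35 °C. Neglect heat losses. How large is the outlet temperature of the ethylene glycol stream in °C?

T_c,out = 38.6 °C

Heat released by hot stream: Q = 1540 × 1.01 × (388 − 227) = 250420 kJ/h
Energy balance on cold side (adiabatic exchanger): Q = ṁ_c·Cp_c·(T_c,out − T_c,in)
T_c,out = -7.35 + 250420/(2260 × 2.41) = 38.627 °C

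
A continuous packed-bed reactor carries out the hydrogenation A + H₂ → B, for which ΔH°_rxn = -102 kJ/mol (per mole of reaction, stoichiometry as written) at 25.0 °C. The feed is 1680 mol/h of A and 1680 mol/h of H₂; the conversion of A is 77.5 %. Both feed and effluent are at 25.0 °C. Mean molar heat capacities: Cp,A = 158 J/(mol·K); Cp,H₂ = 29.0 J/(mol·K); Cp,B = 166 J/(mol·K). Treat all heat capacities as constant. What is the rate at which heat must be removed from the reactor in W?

Extent of reaction ξ = 0.775 × 1680 = 1302 mol/h
Reaction term: ξ·ΔH°_rxn = 1302 × -102 = -132800 kJ/h
Q = ΔH = -132800 kJ/h = -36.89 kW
Heat removed = 36890 W

Q_out = 36900 W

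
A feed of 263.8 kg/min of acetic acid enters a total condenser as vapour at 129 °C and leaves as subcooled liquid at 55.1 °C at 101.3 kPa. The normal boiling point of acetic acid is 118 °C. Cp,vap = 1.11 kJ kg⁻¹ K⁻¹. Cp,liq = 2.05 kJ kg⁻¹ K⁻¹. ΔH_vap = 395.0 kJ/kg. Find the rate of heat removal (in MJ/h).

vapour 129→118 °C: -12.21 kJ/kg
condensation at 118 °C: -395 kJ/kg
liquid 118→55.1 °C: -128.94 kJ/kg
Δh = -12.21 + -395 + -128.94 = -536.15 kJ/kg
Q = ṁ·Δh = 263.8 kg/min × -536.15 kJ/kg = -141440 kJ/min
|Q| = 2357.3 kW = 8486.3 MJ/h

Q_c = 8490 MJ/h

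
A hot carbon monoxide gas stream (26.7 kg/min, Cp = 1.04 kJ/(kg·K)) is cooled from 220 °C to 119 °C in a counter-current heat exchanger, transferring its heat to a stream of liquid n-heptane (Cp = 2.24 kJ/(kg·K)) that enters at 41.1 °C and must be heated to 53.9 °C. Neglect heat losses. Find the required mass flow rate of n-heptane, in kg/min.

ṁ_c = 97.8 kg/min

Heat released by hot stream: Q = 26.7 × 1.04 × (220 − 119) = 2804.6 kJ/min
Energy balance on cold side (adiabatic exchanger): Q = ṁ_c·Cp_c·(T_c,out − T_c,in)
ṁ_c = 2804.6 / [2.24 × (53.9 − 41.1)] = 97.816 kg/min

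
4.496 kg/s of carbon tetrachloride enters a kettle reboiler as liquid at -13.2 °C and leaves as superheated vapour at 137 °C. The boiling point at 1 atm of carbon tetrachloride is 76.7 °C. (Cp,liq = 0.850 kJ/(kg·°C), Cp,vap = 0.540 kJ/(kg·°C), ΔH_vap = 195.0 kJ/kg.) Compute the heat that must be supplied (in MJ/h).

liquid -13.2→76.7 °C: 76.415 kJ/kg
vaporisation at 76.7 °C: 195 kJ/kg
vapour 76.7→137 °C: 32.562 kJ/kg
Δh = 76.415 + 195 + 32.562 = 303.98 kJ/kg
Q = ṁ·Δh = 4.496 kg/s × 303.98 kJ/kg = 1366.7 kJ/s
|Q| = 1366.7 kW = 4920.1 MJ/h

Q = 4920 MJ/h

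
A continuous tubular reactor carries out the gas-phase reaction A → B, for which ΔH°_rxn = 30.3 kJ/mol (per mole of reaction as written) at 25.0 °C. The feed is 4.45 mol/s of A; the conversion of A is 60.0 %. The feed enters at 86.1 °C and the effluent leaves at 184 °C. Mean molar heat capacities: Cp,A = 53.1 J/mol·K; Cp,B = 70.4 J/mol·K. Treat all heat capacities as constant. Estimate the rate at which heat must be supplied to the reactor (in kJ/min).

Q_in = 6680 kJ/min

Extent of reaction ξ = 0.600 × 4.45 = 2.67 mol/s
Reaction term: ξ·ΔH°_rxn = 2.67 × 30.3 = 80.901 kJ/s
Sensible, feed 86.1→25 °C: -14.438 kJ/s
Outlet flows (mol/s): A 1.78, B 2.67
Sensible, products 25→184 °C: 44.915 kJ/s
Q = ΔH = 111.38 kJ/s = 111.38 kW
Heat supplied = 6682.7 kJ/min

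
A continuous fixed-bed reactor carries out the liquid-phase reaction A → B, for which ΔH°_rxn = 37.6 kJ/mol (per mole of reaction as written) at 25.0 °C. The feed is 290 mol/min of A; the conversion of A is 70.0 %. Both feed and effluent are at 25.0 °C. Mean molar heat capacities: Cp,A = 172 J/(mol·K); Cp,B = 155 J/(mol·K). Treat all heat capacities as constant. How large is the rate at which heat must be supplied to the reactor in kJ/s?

Q_in = 127 kJ/s

Extent of reaction ξ = 0.700 × 290 = 203 mol/min
Reaction term: ξ·ΔH°_rxn = 203 × 37.6 = 7632.8 kJ/min
Q = ΔH = 7632.8 kJ/min = 127.21 kW
Heat supplied = 127.21 kJ/s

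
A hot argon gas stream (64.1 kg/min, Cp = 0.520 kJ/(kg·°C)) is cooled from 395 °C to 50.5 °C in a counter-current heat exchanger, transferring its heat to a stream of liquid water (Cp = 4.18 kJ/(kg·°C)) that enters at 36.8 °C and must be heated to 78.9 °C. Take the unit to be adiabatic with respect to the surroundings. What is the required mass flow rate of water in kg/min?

Heat released by hot stream: Q = 64.1 × 0.520 × (395 − 50.5) = 11483 kJ/min
Energy balance on cold side (adiabatic exchanger): Q = ṁ_c·Cp_c·(T_c,out − T_c,in)
ṁ_c = 11483 / [4.18 × (78.9 − 36.8)] = 65.252 kg/min

ṁ_c = 65.3 kg/min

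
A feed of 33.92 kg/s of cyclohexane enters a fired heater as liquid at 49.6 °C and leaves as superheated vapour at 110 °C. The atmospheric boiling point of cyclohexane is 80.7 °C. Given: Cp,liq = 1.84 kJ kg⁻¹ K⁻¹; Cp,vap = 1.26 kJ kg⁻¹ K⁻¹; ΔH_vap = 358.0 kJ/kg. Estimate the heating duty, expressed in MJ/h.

liquid 49.6→80.7 °C: 57.224 kJ/kg
vaporisation at 80.7 °C: 358 kJ/kg
vapour 80.7→110 °C: 36.918 kJ/kg
Δh = 57.224 + 358 + 36.918 = 452.14 kJ/kg
Q = ṁ·Δh = 33.92 kg/s × 452.14 kJ/kg = 15337 kJ/s
|Q| = 15337 kW = 55212 MJ/h

Q = 55200 MJ/h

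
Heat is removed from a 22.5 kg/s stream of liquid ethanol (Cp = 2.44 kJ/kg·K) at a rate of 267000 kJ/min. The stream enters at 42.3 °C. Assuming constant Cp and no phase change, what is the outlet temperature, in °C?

Q = 267000 kJ/min = 4450 kJ/s
ΔT = Q/(ṁ·Cp) = 4450/(22.5×2.44) = 81.056 K
T_out = 42.3 − 81.056 = -38.756 °C

T_out = -38.8 °C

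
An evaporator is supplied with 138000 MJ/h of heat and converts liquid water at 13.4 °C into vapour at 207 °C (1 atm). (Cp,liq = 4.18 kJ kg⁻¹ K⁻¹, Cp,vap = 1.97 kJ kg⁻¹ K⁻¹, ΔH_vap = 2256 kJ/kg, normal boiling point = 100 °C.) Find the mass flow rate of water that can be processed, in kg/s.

Δh = 4.18×(100−13.4) + 2256 + 1.97×(207−100) = 2828.8 kJ/kg
Q = 138000 MJ/h = 38333 kJ/s = 38333 kJ/s
ṁ = Q/Δh = 38333 / 2828.8 = 13.551 kg/s

ṁ = 13.6 kg/s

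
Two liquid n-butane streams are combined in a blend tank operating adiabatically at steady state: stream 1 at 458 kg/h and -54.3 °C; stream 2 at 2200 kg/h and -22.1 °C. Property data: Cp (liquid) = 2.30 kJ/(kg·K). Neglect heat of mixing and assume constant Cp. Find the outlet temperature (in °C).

Energy balance with Q = 0: Σ ṁᵢCp,ᵢ(T_out − Tᵢ) = 0
T_out = Σ ṁᵢCp,ᵢTᵢ / Σ ṁᵢCp,ᵢ
      = -169030 / 6113.4 = -27.648 °C

T_out = -27.6 °C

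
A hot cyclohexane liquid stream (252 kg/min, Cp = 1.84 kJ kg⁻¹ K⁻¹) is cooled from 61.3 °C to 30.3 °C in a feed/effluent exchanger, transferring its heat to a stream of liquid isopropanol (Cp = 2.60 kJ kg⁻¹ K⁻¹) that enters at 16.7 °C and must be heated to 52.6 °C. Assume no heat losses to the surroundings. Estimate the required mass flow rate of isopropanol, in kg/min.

Heat released by hot stream: Q = 252 × 1.84 × (61.3 − 30.3) = 14374 kJ/min
Energy balance on cold side (adiabatic exchanger): Q = ṁ_c·Cp_c·(T_c,out − T_c,in)
ṁ_c = 14374 / [2.60 × (52.6 − 16.7)] = 154 kg/min

ṁ_c = 154 kg/min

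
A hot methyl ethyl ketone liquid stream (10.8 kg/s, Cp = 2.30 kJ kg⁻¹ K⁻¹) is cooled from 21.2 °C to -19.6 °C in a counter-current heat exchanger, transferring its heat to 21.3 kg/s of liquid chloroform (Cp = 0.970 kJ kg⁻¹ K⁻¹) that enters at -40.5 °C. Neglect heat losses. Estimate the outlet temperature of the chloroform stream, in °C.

Heat released by hot stream: Q = 10.8 × 2.30 × (21.2 − -19.6) = 1013.5 kJ/s
Energy balance on cold side (adiabatic exchanger): Q = ṁ_c·Cp_c·(T_c,out − T_c,in)
T_c,out = -40.5 + 1013.5/(21.3 × 0.970) = 8.5524 °C

T_c,out = 8.55 °C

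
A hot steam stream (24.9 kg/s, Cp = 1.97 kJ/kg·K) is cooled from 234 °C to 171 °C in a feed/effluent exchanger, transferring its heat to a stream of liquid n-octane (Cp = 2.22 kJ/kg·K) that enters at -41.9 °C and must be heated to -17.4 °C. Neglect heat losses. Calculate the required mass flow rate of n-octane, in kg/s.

Heat released by hot stream: Q = 24.9 × 1.97 × (234 − 171) = 3090.3 kJ/s
Energy balance on cold side (adiabatic exchanger): Q = ṁ_c·Cp_c·(T_c,out − T_c,in)
ṁ_c = 3090.3 / [2.22 × (-17.4 − -41.9)] = 56.818 kg/s

ṁ_c = 56.8 kg/s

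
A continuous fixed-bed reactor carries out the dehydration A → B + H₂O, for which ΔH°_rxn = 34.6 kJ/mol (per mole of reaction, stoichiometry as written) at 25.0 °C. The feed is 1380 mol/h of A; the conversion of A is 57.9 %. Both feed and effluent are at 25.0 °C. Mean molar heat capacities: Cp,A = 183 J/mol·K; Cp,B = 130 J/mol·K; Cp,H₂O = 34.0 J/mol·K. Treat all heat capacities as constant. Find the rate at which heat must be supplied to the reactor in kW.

Extent of reaction ξ = 0.579 × 1380 = 799.02 mol/h
Reaction term: ξ·ΔH°_rxn = 799.02 × 34.6 = 27646 kJ/h
Q = ΔH = 27646 kJ/h = 7.6795 kW
Heat supplied = 7.6795 kW

Q_in = 7.68 kW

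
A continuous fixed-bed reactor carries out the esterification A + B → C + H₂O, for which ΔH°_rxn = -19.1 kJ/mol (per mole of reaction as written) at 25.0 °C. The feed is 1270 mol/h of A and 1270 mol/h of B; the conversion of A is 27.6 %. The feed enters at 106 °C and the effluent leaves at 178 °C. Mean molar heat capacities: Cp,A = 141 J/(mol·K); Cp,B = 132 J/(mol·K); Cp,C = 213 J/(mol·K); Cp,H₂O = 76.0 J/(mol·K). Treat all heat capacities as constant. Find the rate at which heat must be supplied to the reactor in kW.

Extent of reaction ξ = 0.276 × 1270 = 350.52 mol/h
Reaction term: ξ·ΔH°_rxn = 350.52 × -19.1 = -6694.9 kJ/h
Sensible, feed 106→25 °C: -28084 kJ/h
Outlet flows (mol/h): A 919.48, B 919.48, C 350.52, H₂O 350.52
Sensible, products 25→178 °C: 53905 kJ/h
Q = ΔH = 19126 kJ/h = 5.3129 kW
Heat supplied = 5.3129 kW

Q_in = 5.31 kW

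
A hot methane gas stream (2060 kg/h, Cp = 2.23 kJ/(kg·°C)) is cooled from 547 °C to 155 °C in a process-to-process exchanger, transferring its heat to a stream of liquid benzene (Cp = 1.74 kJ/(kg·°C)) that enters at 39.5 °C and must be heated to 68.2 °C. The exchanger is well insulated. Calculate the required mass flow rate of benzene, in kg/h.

Heat released by hot stream: Q = 2060 × 2.23 × (547 − 155) = 1.8008e+06 kJ/h
Energy balance on cold side (adiabatic exchanger): Q = ṁ_c·Cp_c·(T_c,out − T_c,in)
ṁ_c = 1.8008e+06 / [1.74 × (68.2 − 39.5)] = 36060 kg/h

ṁ_c = 36100 kg/h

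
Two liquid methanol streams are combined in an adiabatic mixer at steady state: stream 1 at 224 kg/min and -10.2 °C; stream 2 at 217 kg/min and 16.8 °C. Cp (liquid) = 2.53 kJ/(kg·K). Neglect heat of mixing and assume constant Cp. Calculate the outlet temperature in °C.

Adiabatic, steady state ⇒ Σ ṁᵢCp,ᵢ(T_out − Tᵢ) = 0
Σ ṁᵢCp,ᵢTᵢ = 224×2.53×-10.2 + 217×2.53×16.8 = 3442.8
Σ ṁᵢCp,ᵢ = 224×2.53 + 217×2.53 = 1115.7
T_out = 3442.8 / 1115.7 = 3.0857 °C

T_out = 3.09 °C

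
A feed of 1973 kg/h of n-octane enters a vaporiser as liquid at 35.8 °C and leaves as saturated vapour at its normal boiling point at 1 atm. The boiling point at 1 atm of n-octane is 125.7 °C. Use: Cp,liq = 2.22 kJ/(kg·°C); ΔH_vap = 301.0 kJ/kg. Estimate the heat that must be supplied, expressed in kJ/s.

Q = 274 kJ/s

liquid 35.8→125.7 °C: 199.58 kJ/kg
vaporisation at 125.7 °C: 301 kJ/kg
Δh = 199.58 + 301 = 500.58 kJ/kg
Q = ṁ·Δh = 1973 kg/h × 500.58 kJ/kg = 987640 kJ/h
|Q| = 274.34 kW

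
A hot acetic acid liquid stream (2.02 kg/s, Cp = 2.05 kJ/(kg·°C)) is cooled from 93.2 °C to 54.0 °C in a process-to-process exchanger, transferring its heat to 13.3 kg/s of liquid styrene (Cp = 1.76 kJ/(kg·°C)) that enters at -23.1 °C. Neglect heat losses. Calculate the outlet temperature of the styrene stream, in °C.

Heat released by hot stream: Q = 2.02 × 2.05 × (93.2 − 54.0) = 162.33 kJ/s
Energy balance on cold side (adiabatic exchanger): Q = ṁ_c·Cp_c·(T_c,out − T_c,in)
T_c,out = -23.1 + 162.33/(13.3 × 1.76) = -16.165 °C

T_c,out = -16.2 °C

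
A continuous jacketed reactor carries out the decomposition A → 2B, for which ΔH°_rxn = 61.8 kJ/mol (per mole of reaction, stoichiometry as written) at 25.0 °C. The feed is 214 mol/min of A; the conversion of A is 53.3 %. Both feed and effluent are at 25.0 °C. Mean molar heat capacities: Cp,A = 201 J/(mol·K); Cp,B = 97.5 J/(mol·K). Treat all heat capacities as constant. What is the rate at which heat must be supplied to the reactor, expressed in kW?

Extent of reaction ξ = 0.533 × 214 = 114.06 mol/min
Reaction term: ξ·ΔH°_rxn = 114.06 × 61.8 = 7049 kJ/min
Q = ΔH = 7049 kJ/min = 117.48 kW
Heat supplied = 117.48 kW

Q_in = 117 kW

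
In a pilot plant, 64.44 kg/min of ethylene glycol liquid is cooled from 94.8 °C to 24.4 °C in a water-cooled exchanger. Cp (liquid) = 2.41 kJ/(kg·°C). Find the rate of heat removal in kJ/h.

Q = ṁ·Cp·ΔT = 64.44 × 2.41 × (24.4 − 94.8) = -10933 kJ/min
Converting: 10933 / 60 s = 182.22 kW
Cooling duty = 655990 kJ/h

Q_c = 656000 kJ/h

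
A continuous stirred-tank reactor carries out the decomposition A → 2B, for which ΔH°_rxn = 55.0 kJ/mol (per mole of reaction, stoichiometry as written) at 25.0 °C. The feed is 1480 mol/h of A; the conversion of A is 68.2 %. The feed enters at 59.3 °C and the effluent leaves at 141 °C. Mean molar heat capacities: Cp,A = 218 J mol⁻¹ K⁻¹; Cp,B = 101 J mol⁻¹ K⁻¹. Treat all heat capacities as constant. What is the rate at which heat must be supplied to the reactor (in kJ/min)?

Q_in = 1330 kJ/min

Extent of reaction ξ = 0.682 × 1480 = 1009.4 mol/h
Reaction term: ξ·ΔH°_rxn = 1009.4 × 55.0 = 55515 kJ/h
Sensible, feed 59.3→25 °C: -11067 kJ/h
Outlet flows (mol/h): A 470.64, B 2018.7
Sensible, products 25→141 °C: 35553 kJ/h
Q = ΔH = 80001 kJ/h = 22.223 kW
Heat supplied = 1333.4 kJ/min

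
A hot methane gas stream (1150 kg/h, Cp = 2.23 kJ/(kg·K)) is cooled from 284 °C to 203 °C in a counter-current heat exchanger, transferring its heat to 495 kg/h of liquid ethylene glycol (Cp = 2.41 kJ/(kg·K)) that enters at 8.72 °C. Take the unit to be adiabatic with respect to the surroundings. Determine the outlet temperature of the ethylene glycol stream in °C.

Heat released by hot stream: Q = 1150 × 2.23 × (284 − 203) = 207720 kJ/h
Energy balance on cold side (adiabatic exchanger): Q = ṁ_c·Cp_c·(T_c,out − T_c,in)
T_c,out = 8.72 + 207720/(495 × 2.41) = 182.85 °C

T_c,out = 183 °C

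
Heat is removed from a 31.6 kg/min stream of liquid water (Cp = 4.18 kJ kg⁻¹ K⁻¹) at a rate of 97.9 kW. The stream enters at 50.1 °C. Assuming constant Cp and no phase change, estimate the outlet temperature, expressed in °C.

Q = 97.9 kW = 5874 kJ/min
ΔT = Q/(ṁ·Cp) = 5874/(31.6×4.18) = 44.47 K
T_out = 50.1 − 44.47 = 5.6296 °C

T_out = 5.63 °C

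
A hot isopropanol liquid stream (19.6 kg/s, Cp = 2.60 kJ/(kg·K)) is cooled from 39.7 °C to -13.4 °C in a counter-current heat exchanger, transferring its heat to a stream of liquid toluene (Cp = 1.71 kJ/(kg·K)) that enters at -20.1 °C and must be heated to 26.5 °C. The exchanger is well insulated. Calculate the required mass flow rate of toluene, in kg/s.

Heat released by hot stream: Q = 19.6 × 2.60 × (39.7 − -13.4) = 2706 kJ/s
Energy balance on cold side (adiabatic exchanger): Q = ṁ_c·Cp_c·(T_c,out − T_c,in)
ṁ_c = 2706 / [1.71 × (26.5 − -20.1)] = 33.958 kg/s

ṁ_c = 34.0 kg/s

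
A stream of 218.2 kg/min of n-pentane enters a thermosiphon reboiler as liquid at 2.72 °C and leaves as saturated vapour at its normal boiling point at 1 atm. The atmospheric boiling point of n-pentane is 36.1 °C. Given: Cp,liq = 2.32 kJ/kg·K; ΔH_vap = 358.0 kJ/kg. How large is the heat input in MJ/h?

liquid 2.72→36.1 °C: 77.442 kJ/kg
vaporisation at 36.1 °C: 358 kJ/kg
Δh = 77.442 + 358 = 435.44 kJ/kg
Q = ṁ·Δh = 218.2 kg/min × 435.44 kJ/kg = 95013 kJ/min
|Q| = 1583.6 kW = 5700.8 MJ/h

Q = 5700 MJ/h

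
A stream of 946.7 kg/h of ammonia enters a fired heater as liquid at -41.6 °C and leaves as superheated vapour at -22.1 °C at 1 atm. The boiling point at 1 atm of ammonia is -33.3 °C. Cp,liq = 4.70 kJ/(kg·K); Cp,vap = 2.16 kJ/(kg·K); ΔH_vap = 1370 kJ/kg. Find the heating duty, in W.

Q = 377000 W

liquid -41.6→-33.3 °C: 39.01 kJ/kg
vaporisation at -33.3 °C: 1370 kJ/kg
vapour -33.3→-22.1 °C: 24.192 kJ/kg
Δh = 39.01 + 1370 + 24.192 = 1433.2 kJ/kg
Q = ṁ·Δh = 946.7 kg/h × 1433.2 kJ/kg = 1.3568e+06 kJ/h
|Q| = 376.89 kW = 376890 W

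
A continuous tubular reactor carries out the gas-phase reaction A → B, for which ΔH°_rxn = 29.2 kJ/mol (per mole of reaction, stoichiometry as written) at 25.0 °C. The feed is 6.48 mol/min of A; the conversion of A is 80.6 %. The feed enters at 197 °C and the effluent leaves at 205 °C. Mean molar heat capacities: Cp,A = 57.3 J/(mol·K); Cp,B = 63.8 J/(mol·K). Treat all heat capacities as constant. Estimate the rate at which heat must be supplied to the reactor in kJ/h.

Q_in = 9700 kJ/h

Extent of reaction ξ = 0.806 × 6.48 = 5.2229 mol/min
Reaction term: ξ·ΔH°_rxn = 5.2229 × 29.2 = 152.51 kJ/min
Sensible, feed 197→25 °C: -63.864 kJ/min
Outlet flows (mol/min): A 1.2571, B 5.2229
Sensible, products 25→205 °C: 72.945 kJ/min
Q = ΔH = 161.59 kJ/min = 2.6932 kW
Heat supplied = 9695.4 kJ/h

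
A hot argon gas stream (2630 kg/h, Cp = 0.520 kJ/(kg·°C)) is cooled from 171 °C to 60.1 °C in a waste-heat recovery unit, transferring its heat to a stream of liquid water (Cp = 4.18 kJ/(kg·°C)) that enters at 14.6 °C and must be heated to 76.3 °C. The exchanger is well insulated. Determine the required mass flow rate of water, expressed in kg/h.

ṁ_c = 588 kg/h

Heat released by hot stream: Q = 2630 × 0.520 × (171 − 60.1) = 151670 kJ/h
Energy balance on cold side (adiabatic exchanger): Q = ṁ_c·Cp_c·(T_c,out − T_c,in)
ṁ_c = 151670 / [4.18 × (76.3 − 14.6)] = 588.07 kg/h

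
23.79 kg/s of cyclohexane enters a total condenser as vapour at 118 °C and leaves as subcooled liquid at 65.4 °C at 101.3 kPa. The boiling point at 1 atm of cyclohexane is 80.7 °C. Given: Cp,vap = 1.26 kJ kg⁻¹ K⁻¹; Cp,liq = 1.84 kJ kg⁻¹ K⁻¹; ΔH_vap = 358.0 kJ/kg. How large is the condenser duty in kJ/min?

vapour 118→80.7 °C: -46.998 kJ/kg
condensation at 80.7 °C: -358 kJ/kg
liquid 80.7→65.4 °C: -28.152 kJ/kg
Δh = -46.998 + -358 + -28.152 = -433.15 kJ/kg
Q = ṁ·Δh = 23.79 kg/s × -433.15 kJ/kg = -10305 kJ/s
|Q| = 10305 kW = 618280 kJ/min

Q_c = 618000 kJ/min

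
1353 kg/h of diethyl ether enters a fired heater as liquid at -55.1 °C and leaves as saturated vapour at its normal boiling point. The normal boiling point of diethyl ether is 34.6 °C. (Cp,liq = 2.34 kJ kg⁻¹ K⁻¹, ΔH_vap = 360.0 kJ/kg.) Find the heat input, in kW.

Q = 214 kW

liquid -55.1→34.6 °C: 209.9 kJ/kg
vaporisation at 34.6 °C: 360 kJ/kg
Δh = 209.9 + 360 = 569.9 kJ/kg
Q = ṁ·Δh = 1353 kg/h × 569.9 kJ/kg = 771070 kJ/h
|Q| = 214.19 kW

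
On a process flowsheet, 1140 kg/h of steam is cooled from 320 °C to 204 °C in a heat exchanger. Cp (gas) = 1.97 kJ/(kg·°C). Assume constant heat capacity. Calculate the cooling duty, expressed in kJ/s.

Q = ṁ·Cp·ΔT = 1140 × 1.97 × (204 − 320) = -260510 kJ/h
Converting: 260510 / 3600 s = 72.365 kW

Q_c = 72.4 kJ/s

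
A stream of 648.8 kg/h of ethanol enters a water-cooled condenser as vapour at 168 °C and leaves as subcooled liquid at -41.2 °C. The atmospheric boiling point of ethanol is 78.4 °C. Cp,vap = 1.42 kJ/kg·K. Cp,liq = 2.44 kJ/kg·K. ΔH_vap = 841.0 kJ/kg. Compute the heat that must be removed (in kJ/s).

vapour 168→78.4 °C: -127.23 kJ/kg
condensation at 78.4 °C: -841 kJ/kg
liquid 78.4→-41.2 °C: -291.82 kJ/kg
Δh = -127.23 + -841 + -291.82 = -1260.1 kJ/kg
Q = ṁ·Δh = 648.8 kg/h × -1260.1 kJ/kg = -817520 kJ/h
|Q| = 227.09 kW

Q_c = 227 kJ/s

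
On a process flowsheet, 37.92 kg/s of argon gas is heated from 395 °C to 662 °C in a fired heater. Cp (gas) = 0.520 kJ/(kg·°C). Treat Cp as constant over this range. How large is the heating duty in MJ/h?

Q = ṁ·Cp·ΔT = 37.92 × 0.520 × (662 − 395) = 5264.8 kJ/s
Heating duty = 18953 MJ/h

Q = 19000 MJ/h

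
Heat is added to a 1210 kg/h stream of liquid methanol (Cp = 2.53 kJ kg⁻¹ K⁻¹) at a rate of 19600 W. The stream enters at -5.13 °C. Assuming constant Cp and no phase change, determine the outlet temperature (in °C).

T_out = 17.9 °C

Q = 19600 W = 70560 kJ/h
ΔT = Q/(ṁ·Cp) = 70560/(1210×2.53) = 23.049 K
T_out = -5.13 + 23.049 = 17.919 °C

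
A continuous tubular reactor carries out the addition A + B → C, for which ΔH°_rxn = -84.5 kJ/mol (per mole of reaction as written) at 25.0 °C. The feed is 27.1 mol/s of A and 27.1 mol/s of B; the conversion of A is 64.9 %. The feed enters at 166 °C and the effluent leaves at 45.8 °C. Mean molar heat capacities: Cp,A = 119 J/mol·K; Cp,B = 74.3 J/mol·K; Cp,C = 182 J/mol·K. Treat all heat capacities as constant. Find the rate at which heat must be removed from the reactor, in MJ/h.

Extent of reaction ξ = 0.649 × 27.1 = 17.588 mol/s
Reaction term: ξ·ΔH°_rxn = 17.588 × -84.5 = -1486.2 kJ/s
Sensible, feed 166→25 °C: -738.62 kJ/s
Outlet flows (mol/s): A 9.5121, B 9.5121, C 17.588
Sensible, products 25→45.8 °C: 104.83 kJ/s
Q = ΔH = -2120 kJ/s = -2120 kW
Heat removed = 7631.9 MJ/h

Q_out = 7630 MJ/h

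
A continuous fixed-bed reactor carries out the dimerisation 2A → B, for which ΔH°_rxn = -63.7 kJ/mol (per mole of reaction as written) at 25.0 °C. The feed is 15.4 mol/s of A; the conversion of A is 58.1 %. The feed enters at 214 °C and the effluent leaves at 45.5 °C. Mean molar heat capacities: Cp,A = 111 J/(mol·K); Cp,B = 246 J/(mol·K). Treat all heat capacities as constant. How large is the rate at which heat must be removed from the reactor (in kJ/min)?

Q_out = 34200 kJ/min

Extent of reaction ξ = 0.581 × 15.4 / 2 = 4.4737 mol/s
Reaction term: ξ·ΔH°_rxn = 4.4737 × -63.7 = -284.97 kJ/s
Sensible, feed 214→25 °C: -323.08 kJ/s
Outlet flows (mol/s): A 6.4526, B 4.4737
Sensible, products 25→45.5 °C: 37.244 kJ/s
Q = ΔH = -570.81 kJ/s = -570.81 kW
Heat removed = 34248 kJ/min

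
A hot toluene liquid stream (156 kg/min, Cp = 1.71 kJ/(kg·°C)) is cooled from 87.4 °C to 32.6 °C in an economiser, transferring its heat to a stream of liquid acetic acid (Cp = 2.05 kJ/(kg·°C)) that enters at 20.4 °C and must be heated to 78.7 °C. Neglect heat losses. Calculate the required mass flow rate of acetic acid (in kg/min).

ṁ_c = 122 kg/min

Heat released by hot stream: Q = 156 × 1.71 × (87.4 − 32.6) = 14618 kJ/min
Energy balance on cold side (adiabatic exchanger): Q = ṁ_c·Cp_c·(T_c,out − T_c,in)
ṁ_c = 14618 / [2.05 × (78.7 − 20.4)] = 122.31 kg/min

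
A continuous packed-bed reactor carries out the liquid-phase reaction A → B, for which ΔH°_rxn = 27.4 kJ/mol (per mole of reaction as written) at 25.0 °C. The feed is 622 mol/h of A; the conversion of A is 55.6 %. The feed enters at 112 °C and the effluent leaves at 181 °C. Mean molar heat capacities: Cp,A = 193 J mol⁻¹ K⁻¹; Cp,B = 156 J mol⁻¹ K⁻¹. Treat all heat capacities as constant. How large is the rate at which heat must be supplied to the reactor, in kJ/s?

Q_in = 4.38 kJ/s

Extent of reaction ξ = 0.556 × 622 = 345.83 mol/h
Reaction term: ξ·ΔH°_rxn = 345.83 × 27.4 = 9475.8 kJ/h
Sensible, feed 112→25 °C: -10444 kJ/h
Outlet flows (mol/h): A 276.17, B 345.83
Sensible, products 25→181 °C: 16731 kJ/h
Q = ΔH = 15763 kJ/h = 4.3786 kW
Heat supplied = 4.3786 kJ/s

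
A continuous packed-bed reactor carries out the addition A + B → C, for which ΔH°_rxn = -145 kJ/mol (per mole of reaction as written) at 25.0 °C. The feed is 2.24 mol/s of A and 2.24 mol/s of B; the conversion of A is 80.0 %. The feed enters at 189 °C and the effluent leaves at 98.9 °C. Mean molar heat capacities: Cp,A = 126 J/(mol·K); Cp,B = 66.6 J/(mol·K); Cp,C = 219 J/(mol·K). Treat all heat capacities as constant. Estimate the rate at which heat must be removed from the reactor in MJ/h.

Q_out = 1060 MJ/h

Extent of reaction ξ = 0.800 × 2.24 = 1.792 mol/s
Reaction term: ξ·ΔH°_rxn = 1.792 × -145 = -259.84 kJ/s
Sensible, feed 189→25 °C: -70.754 kJ/s
Outlet flows (mol/s): A 0.448, B 0.448, C 1.792
Sensible, products 25→98.9 °C: 35.378 kJ/s
Q = ΔH = -295.22 kJ/s = -295.22 kW
Heat removed = 1062.8 MJ/h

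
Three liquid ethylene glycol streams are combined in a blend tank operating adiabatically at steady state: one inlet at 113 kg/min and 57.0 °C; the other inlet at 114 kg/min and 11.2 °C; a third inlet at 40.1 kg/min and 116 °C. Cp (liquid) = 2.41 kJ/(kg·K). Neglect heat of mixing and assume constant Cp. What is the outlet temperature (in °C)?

T_out = 46.3 °C

Adiabatic, steady state ⇒ Σ ṁᵢCp,ᵢ(T_out − Tᵢ) = 0
T_out = Σ ṁᵢCp,ᵢTᵢ / Σ ṁᵢCp,ᵢ
      = 29810 / 643.71 = 46.31 °C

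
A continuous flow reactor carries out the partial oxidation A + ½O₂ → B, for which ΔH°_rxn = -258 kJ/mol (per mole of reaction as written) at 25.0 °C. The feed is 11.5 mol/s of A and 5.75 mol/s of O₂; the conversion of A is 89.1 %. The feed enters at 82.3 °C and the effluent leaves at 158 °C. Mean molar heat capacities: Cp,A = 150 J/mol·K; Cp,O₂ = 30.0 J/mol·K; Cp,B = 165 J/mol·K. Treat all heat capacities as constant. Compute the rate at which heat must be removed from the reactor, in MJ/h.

Extent of reaction ξ = 0.891 × 11.5 = 10.247 mol/s
Reaction term: ξ·ΔH°_rxn = 10.247 × -258 = -2643.6 kJ/s
Sensible, feed 82.3→25 °C: -108.73 kJ/s
Outlet flows (mol/s): A 1.2535, O₂ 0.62675, B 10.247
Sensible, products 25→158 °C: 252.37 kJ/s
Q = ΔH = -2500 kJ/s = -2500 kW
Heat removed = 8999.8 MJ/h

Q_out = 9000 MJ/h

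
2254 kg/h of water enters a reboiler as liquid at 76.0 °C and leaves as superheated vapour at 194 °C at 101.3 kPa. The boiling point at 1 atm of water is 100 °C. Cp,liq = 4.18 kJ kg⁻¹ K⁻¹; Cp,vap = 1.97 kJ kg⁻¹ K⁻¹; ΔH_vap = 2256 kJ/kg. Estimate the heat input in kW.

liquid 76.0→100 °C: 100.32 kJ/kg
vaporisation at 100 °C: 2256 kJ/kg
vapour 100→194 °C: 185.18 kJ/kg
Δh = 100.32 + 2256 + 185.18 = 2541.5 kJ/kg
Q = ṁ·Δh = 2254 kg/h × 2541.5 kJ/kg = 5.7285e+06 kJ/h
|Q| = 1591.3 kW

Q = 1590 kW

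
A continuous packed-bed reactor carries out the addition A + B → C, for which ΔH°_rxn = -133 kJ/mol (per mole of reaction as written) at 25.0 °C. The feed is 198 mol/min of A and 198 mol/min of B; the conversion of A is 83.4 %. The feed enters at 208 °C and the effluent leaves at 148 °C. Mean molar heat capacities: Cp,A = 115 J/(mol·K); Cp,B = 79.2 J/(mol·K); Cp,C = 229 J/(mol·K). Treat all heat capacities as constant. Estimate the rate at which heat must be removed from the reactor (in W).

Extent of reaction ξ = 0.834 × 198 = 165.13 mol/min
Reaction term: ξ·ΔH°_rxn = 165.13 × -133 = -21963 kJ/min
Sensible, feed 208→25 °C: -7036.6 kJ/min
Outlet flows (mol/min): A 32.868, B 32.868, C 165.13
Sensible, products 25→148 °C: 5436.4 kJ/min
Q = ΔH = -23563 kJ/min = -392.71 kW
Heat removed = 392710 W

Q_out = 393000 W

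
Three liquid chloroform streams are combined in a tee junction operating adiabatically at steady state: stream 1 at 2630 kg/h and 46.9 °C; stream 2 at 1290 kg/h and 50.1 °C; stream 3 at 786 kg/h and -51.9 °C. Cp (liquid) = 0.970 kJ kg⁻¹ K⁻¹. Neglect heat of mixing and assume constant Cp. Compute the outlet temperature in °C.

Energy balance with Q = 0: Σ ṁᵢCp,ᵢ(T_out − Tᵢ) = 0
Σ ṁᵢCp,ᵢTᵢ = 2630×0.970×46.9 + 1290×0.970×50.1 + 786×0.970×-51.9 = 142770
Σ ṁᵢCp,ᵢ = 2630×0.970 + 1290×0.970 + 786×0.970 = 4564.8
T_out = 142770 / 4564.8 = 31.276 °C

T_out = 31.3 °C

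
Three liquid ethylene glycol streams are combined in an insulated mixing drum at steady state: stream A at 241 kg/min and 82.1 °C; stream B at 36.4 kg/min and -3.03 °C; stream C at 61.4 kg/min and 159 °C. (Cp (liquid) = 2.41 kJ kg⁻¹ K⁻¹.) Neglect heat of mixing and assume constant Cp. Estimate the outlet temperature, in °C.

T_out = 86.9 °C

Energy balance with Q = 0: Σ ṁᵢCp,ᵢ(T_out − Tᵢ) = 0
Σ ṁᵢCp,ᵢTᵢ = 241×2.41×82.1 + 36.4×2.41×-3.03 + 61.4×2.41×159 = 70947
Σ ṁᵢCp,ᵢ = 241×2.41 + 36.4×2.41 + 61.4×2.41 = 816.51
T_out = 70947 / 816.51 = 86.89 °C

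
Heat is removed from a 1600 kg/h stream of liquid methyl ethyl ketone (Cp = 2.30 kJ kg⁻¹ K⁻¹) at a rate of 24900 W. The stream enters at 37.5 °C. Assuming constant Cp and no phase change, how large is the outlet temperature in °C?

T_out = 13.1 °C

Q = 24900 W = 89640 kJ/h
ΔT = Q/(ṁ·Cp) = 89640/(1600×2.30) = 24.359 K
T_out = 37.5 − 24.359 = 13.141 °C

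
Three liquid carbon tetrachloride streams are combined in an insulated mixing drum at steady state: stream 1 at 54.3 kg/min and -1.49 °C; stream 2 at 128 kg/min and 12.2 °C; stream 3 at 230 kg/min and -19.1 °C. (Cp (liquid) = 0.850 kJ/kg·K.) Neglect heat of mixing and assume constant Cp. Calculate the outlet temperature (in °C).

Adiabatic, steady state ⇒ Σ ṁᵢCp,ᵢ(T_out − Tᵢ) = 0
T_out = Σ ṁᵢCp,ᵢTᵢ / Σ ṁᵢCp,ᵢ
      = -2475.5 / 350.45 = -7.0636 °C

T_out = -7.06 °C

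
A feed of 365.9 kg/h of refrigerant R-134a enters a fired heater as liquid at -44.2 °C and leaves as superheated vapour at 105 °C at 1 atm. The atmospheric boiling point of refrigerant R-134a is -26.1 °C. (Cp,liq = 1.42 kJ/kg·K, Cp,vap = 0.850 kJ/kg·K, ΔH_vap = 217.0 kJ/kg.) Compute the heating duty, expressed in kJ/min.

Q = 2160 kJ/min

liquid -44.2→-26.1 °C: 25.702 kJ/kg
vaporisation at -26.1 °C: 217 kJ/kg
vapour -26.1→105 °C: 111.43 kJ/kg
Δh = 25.702 + 217 + 111.43 = 354.14 kJ/kg
Q = ṁ·Δh = 365.9 kg/h × 354.14 kJ/kg = 129580 kJ/h
|Q| = 35.994 kW = 2159.6 kJ/min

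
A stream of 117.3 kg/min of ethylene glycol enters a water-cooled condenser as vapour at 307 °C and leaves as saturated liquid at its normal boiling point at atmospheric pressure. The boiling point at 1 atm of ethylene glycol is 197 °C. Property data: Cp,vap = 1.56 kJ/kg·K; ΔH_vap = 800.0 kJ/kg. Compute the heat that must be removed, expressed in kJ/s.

vapour 307→197 °C: -171.6 kJ/kg
condensation at 197 °C: -800 kJ/kg
Δh = -171.6 + -800 = -971.6 kJ/kg
Q = ṁ·Δh = 117.3 kg/min × -971.6 kJ/kg = -113970 kJ/min
|Q| = 1899.5 kW

Q_c = 1900 kJ/s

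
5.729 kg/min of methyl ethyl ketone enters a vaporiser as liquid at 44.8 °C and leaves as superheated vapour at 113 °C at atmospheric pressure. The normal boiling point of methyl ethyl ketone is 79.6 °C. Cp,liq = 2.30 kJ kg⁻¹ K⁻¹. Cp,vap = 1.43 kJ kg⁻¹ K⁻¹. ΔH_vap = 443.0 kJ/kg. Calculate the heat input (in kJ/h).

liquid 44.8→79.6 °C: 80.04 kJ/kg
vaporisation at 79.6 °C: 443 kJ/kg
vapour 79.6→113 °C: 47.762 kJ/kg
Δh = 80.04 + 443 + 47.762 = 570.8 kJ/kg
Q = ṁ·Δh = 5.729 kg/min × 570.8 kJ/kg = 3270.1 kJ/min
|Q| = 54.502 kW = 196210 kJ/h

Q = 196000 kJ/h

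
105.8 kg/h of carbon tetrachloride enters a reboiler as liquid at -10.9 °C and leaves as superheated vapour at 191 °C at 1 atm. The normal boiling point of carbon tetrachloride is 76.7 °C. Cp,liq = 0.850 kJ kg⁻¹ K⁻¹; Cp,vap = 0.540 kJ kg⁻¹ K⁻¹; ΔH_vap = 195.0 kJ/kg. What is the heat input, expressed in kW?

liquid -10.9→76.7 °C: 74.46 kJ/kg
vaporisation at 76.7 °C: 195 kJ/kg
vapour 76.7→191 °C: 61.722 kJ/kg
Δh = 74.46 + 195 + 61.722 = 331.18 kJ/kg
Q = ṁ·Δh = 105.8 kg/h × 331.18 kJ/kg = 35039 kJ/h
|Q| = 9.7331 kW

Q = 9.73 kW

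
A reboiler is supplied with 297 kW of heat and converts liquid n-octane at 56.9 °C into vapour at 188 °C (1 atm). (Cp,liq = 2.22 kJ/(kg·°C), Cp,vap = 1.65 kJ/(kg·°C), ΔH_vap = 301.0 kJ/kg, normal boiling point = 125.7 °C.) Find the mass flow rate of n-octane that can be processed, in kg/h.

Δh = 2.22×(125.7−56.9) + 301.0 + 1.65×(188−125.7) = 556.53 kJ/kg
Q = 297 kW = 297 kJ/s = 1.0692e+06 kJ/h
ṁ = Q/Δh = 1.0692e+06 / 556.53 = 1921.2 kg/h

ṁ = 1920 kg/h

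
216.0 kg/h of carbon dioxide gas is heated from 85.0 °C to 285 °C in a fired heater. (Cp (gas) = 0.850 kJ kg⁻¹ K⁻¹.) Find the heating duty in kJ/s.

Q = 10.2 kJ/s

Q = ṁ·Cp·ΔT = 216.0 × 0.850 × (285 − 85.0) = 36720 kJ/h
Converting: 36720 / 3600 s = 10.2 kW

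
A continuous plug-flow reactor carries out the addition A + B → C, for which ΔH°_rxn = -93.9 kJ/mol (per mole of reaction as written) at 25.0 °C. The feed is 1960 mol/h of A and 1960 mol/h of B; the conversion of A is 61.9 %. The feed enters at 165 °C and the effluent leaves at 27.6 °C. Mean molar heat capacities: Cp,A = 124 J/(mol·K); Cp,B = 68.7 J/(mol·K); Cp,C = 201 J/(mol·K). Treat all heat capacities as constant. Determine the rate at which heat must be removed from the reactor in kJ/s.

Extent of reaction ξ = 0.619 × 1960 = 1213.2 mol/h
Reaction term: ξ·ΔH°_rxn = 1213.2 × -93.9 = -113920 kJ/h
Sensible, feed 165→25 °C: -52877 kJ/h
Outlet flows (mol/h): A 746.76, B 746.76, C 1213.2
Sensible, products 25→27.6 °C: 1008.2 kJ/h
Q = ΔH = -165790 kJ/h = -46.053 kW
Heat removed = 46.053 kJ/s

Q_out = 46.1 kJ/s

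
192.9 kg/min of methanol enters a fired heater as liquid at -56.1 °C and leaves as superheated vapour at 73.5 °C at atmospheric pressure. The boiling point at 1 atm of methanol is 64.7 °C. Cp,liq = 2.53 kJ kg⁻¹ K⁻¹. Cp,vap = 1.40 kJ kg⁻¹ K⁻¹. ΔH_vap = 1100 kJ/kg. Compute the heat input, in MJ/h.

liquid -56.1→64.7 °C: 305.62 kJ/kg
vaporisation at 64.7 °C: 1100 kJ/kg
vapour 64.7→73.5 °C: 12.32 kJ/kg
Δh = 305.62 + 1100 + 12.32 = 1417.9 kJ/kg
Q = ṁ·Δh = 192.9 kg/min × 1417.9 kJ/kg = 273520 kJ/min
|Q| = 4558.7 kW = 16411 MJ/h

Q = 16400 MJ/h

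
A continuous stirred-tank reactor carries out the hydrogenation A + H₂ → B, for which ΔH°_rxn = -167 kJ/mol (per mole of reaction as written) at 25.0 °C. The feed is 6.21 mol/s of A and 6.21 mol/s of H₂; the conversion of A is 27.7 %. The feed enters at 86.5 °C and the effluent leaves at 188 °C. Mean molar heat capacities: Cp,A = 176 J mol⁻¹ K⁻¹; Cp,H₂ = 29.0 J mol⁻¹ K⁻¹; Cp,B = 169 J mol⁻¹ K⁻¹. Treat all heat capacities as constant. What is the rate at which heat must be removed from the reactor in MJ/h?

Extent of reaction ξ = 0.277 × 6.21 = 1.7202 mol/s
Reaction term: ξ·ΔH°_rxn = 1.7202 × -167 = -287.27 kJ/s
Sensible, feed 86.5→25 °C: -78.293 kJ/s
Outlet flows (mol/s): A 4.4898, H₂ 4.4898, B 1.7202
Sensible, products 25→188 °C: 197.41 kJ/s
Q = ΔH = -168.15 kJ/s = -168.15 kW
Heat removed = 605.33 MJ/h

Q_out = 605 MJ/h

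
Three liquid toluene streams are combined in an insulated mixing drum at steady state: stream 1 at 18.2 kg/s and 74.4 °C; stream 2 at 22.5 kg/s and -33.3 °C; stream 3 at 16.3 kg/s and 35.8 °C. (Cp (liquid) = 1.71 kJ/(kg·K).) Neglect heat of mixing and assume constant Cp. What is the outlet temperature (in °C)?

T_out = 20.8 °C

Adiabatic, steady state ⇒ Σ ṁᵢCp,ᵢ(T_out − Tᵢ) = 0
Σ ṁᵢCp,ᵢTᵢ = 18.2×1.71×74.4 + 22.5×1.71×-33.3 + 16.3×1.71×35.8 = 2032.1
Σ ṁᵢCp,ᵢ = 18.2×1.71 + 22.5×1.71 + 16.3×1.71 = 97.47
T_out = 2032.1 / 97.47 = 20.849 °C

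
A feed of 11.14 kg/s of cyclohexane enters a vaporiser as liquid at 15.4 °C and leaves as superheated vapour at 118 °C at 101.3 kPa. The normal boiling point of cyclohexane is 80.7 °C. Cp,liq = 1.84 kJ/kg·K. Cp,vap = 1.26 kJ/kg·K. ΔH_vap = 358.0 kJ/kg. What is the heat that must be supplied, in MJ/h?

Q = 21100 MJ/h

liquid 15.4→80.7 °C: 120.15 kJ/kg
vaporisation at 80.7 °C: 358 kJ/kg
vapour 80.7→118 °C: 46.998 kJ/kg
Δh = 120.15 + 358 + 46.998 = 525.15 kJ/kg
Q = ṁ·Δh = 11.14 kg/s × 525.15 kJ/kg = 5850.2 kJ/s
|Q| = 5850.2 kW = 21061 MJ/h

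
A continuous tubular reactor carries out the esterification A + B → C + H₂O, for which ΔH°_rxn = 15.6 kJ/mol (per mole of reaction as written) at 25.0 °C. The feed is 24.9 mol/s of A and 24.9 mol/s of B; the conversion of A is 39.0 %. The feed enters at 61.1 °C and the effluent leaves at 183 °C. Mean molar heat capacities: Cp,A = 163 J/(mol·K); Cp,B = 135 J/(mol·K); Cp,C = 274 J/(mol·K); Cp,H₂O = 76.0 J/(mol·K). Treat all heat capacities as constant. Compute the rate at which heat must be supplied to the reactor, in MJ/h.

Q_in = 4090 MJ/h

Extent of reaction ξ = 0.390 × 24.9 = 9.711 mol/s
Reaction term: ξ·ΔH°_rxn = 9.711 × 15.6 = 151.49 kJ/s
Sensible, feed 61.1→25 °C: -267.87 kJ/s
Outlet flows (mol/s): A 15.189, B 15.189, C 9.711, H₂O 9.711
Sensible, products 25→183 °C: 1252.2 kJ/s
Q = ΔH = 1135.8 kJ/s = 1135.8 kW
Heat supplied = 4088.9 MJ/h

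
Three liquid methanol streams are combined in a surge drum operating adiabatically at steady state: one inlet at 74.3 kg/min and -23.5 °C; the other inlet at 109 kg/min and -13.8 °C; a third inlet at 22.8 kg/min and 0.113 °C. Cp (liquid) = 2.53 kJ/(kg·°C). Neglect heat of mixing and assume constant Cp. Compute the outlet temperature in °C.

Adiabatic, steady state ⇒ Σ ṁᵢCp,ᵢ(T_out − Tᵢ) = 0
T_out = Σ ṁᵢCp,ᵢTᵢ / Σ ṁᵢCp,ᵢ
      = -8216.6 / 521.43 = -15.758 °C

T_out = -15.8 °C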